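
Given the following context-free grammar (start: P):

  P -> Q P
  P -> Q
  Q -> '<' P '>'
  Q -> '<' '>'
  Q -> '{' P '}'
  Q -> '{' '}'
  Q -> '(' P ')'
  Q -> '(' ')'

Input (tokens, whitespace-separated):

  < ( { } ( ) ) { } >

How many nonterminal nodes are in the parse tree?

[P [Q < [P [Q ( [P [Q { }] [P [Q ( )]]] )] [P [Q { }]]] >]]

10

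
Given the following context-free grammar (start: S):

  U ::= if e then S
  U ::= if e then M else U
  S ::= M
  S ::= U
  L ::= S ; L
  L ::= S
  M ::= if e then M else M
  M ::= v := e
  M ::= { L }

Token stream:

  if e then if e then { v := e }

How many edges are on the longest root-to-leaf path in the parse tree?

9

[S [U if e then [S [U if e then [S [M { [L [S [M v := e]]] }]]]]]]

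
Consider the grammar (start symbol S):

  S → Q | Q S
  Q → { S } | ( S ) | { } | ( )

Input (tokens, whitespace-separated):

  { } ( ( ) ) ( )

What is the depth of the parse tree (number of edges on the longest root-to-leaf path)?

[S [Q { }] [S [Q ( [S [Q ( )]] )] [S [Q ( )]]]]

5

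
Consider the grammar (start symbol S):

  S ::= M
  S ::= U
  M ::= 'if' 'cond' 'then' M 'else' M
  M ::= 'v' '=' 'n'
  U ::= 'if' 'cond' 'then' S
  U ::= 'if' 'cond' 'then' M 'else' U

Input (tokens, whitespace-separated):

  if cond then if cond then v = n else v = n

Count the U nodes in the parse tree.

1

[S [U if cond then [S [M if cond then [M v = n] else [M v = n]]]]]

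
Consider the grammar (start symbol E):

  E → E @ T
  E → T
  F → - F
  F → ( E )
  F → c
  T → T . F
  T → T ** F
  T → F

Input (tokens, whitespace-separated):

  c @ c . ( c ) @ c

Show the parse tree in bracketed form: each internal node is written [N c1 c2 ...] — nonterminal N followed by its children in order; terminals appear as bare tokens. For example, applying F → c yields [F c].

E
E @ T
E @ T @ T
T @ T @ T
F @ T @ T
c @ T @ T
c @ T . F @ T
c @ F . F @ T
c @ c . F @ T
c @ c . ( E ) @ T
c @ c . ( T ) @ T
c @ c . ( F ) @ T
c @ c . ( c ) @ T
c @ c . ( c ) @ F
c @ c . ( c ) @ c

[E [E [E [T [F c]]] @ [T [T [F c]] . [F ( [E [T [F c]]] )]]] @ [T [F c]]]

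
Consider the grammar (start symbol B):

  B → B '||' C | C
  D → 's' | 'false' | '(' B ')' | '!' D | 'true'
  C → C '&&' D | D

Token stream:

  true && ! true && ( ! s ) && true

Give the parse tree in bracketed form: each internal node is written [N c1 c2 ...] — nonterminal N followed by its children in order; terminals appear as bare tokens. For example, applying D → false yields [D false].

[B [C [C [C [C [D true]] && [D ! [D true]]] && [D ( [B [C [D ! [D s]]]] )]] && [D true]]]

B
C
C && D
C && D && D
C && D && D && D
D && D && D && D
true && D && D && D
true && ! D && D && D
true && ! true && D && D
true && ! true && ( B ) && D
true && ! true && ( C ) && D
true && ! true && ( D ) && D
true && ! true && ( ! D ) && D
true && ! true && ( ! s ) && D
true && ! true && ( ! s ) && true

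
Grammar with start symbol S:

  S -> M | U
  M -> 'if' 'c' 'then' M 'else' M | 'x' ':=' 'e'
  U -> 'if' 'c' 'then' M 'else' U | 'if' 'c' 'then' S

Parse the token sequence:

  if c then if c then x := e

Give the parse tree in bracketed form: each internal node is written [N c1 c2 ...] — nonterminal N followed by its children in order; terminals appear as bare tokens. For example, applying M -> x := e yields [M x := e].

S
U
if c then S
if c then U
if c then if c then S
if c then if c then M
if c then if c then x := e

[S [U if c then [S [U if c then [S [M x := e]]]]]]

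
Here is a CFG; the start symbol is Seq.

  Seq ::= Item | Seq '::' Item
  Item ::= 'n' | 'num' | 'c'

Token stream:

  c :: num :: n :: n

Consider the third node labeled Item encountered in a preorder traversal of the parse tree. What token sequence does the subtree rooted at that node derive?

[Seq [Seq [Seq [Seq [Item c]] :: [Item num]] :: [Item n]] :: [Item n]]

n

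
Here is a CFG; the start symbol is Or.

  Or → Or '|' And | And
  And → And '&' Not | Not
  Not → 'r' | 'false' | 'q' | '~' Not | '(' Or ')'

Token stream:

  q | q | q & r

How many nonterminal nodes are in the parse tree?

[Or [Or [Or [And [Not q]]] | [And [Not q]]] | [And [And [Not q]] & [Not r]]]

11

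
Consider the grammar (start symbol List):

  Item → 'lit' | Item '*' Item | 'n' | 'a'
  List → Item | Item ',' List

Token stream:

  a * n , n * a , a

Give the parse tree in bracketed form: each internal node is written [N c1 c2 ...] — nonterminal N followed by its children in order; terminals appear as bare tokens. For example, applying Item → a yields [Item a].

List
Item , List
Item * Item , List
a * Item , List
a * n , List
a * n , Item , List
a * n , Item * Item , List
a * n , n * Item , List
a * n , n * a , List
a * n , n * a , Item
a * n , n * a , a

[List [Item [Item a] * [Item n]] , [List [Item [Item n] * [Item a]] , [List [Item a]]]]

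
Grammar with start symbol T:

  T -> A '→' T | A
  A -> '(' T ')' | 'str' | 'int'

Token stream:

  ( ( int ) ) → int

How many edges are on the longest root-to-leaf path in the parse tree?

[T [A ( [T [A ( [T [A int]] )]] )] → [T [A int]]]

6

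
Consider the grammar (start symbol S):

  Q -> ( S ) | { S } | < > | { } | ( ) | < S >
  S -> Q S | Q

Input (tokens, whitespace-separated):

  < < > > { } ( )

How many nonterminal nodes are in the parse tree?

8

[S [Q < [S [Q < >]] >] [S [Q { }] [S [Q ( )]]]]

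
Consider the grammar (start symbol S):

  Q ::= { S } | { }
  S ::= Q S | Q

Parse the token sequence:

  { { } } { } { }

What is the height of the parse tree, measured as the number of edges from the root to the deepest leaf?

4

[S [Q { [S [Q { }]] }] [S [Q { }] [S [Q { }]]]]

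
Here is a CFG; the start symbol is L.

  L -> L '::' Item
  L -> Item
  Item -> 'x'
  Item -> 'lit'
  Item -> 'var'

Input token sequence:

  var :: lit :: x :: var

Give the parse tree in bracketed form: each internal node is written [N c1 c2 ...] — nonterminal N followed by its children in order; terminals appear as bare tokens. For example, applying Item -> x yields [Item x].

L
L :: Item
L :: Item :: Item
L :: Item :: Item :: Item
Item :: Item :: Item :: Item
var :: Item :: Item :: Item
var :: lit :: Item :: Item
var :: lit :: x :: Item
var :: lit :: x :: var

[L [L [L [L [Item var]] :: [Item lit]] :: [Item x]] :: [Item var]]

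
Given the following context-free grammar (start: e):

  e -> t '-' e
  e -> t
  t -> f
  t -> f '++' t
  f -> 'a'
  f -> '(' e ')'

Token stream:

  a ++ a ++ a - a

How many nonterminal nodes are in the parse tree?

[e [t [f a] ++ [t [f a] ++ [t [f a]]]] - [e [t [f a]]]]

10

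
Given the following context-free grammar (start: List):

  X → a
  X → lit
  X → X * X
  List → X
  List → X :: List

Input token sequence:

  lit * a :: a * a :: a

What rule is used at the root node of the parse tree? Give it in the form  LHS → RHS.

[List [X [X lit] * [X a]] :: [List [X [X a] * [X a]] :: [List [X a]]]]

List → X :: List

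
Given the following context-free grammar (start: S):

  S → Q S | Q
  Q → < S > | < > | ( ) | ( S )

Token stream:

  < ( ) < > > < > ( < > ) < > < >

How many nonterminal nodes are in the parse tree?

[S [Q < [S [Q ( )] [S [Q < >]]] >] [S [Q < >] [S [Q ( [S [Q < >]] )] [S [Q < >] [S [Q < >]]]]]]

16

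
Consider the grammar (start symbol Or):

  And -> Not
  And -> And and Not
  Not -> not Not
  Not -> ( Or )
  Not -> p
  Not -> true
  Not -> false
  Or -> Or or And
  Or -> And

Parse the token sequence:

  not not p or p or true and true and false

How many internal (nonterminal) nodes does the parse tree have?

[Or [Or [Or [And [Not not [Not not [Not p]]]]] or [And [Not p]]] or [And [And [And [Not true]] and [Not true]] and [Not false]]]

15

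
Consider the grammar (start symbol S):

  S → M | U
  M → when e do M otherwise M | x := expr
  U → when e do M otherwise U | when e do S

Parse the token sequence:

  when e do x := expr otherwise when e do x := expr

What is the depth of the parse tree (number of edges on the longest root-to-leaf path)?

[S [U when e do [M x := expr] otherwise [U when e do [S [M x := expr]]]]]

5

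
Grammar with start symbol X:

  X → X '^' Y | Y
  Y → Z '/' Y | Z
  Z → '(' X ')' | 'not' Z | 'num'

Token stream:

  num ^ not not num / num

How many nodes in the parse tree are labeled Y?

3

[X [X [Y [Z num]]] ^ [Y [Z not [Z not [Z num]]] / [Y [Z num]]]]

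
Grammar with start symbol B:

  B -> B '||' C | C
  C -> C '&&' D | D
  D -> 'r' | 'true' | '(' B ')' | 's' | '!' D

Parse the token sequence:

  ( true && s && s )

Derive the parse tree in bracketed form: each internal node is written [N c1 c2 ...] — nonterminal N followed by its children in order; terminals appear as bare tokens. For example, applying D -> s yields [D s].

[B [C [D ( [B [C [C [C [D true]] && [D s]] && [D s]]] )]]]

B
C
D
( B )
( C )
( C && D )
( C && D && D )
( D && D && D )
( true && D && D )
( true && s && D )
( true && s && s )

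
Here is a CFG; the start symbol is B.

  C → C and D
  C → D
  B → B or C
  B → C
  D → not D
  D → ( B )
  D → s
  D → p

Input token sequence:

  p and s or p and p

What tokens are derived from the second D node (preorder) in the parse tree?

[B [B [C [C [D p]] and [D s]]] or [C [C [D p]] and [D p]]]

s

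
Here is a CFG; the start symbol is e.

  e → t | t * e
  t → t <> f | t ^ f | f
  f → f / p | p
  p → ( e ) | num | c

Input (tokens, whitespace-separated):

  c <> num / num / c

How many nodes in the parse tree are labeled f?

[e [t [t [f [p c]]] <> [f [f [f [p num]] / [p num]] / [p c]]]]

4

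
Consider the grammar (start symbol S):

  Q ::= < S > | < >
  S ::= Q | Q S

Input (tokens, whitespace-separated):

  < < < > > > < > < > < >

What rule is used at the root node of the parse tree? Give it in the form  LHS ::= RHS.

S ::= Q S

[S [Q < [S [Q < [S [Q < >]] >]] >] [S [Q < >] [S [Q < >] [S [Q < >]]]]]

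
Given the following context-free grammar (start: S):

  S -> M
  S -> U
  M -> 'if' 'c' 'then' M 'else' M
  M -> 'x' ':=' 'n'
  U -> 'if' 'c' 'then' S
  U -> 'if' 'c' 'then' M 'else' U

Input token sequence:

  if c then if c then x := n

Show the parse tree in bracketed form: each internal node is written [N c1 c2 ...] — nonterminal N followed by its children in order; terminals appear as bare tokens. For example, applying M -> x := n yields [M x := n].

S
U
if c then S
if c then U
if c then if c then S
if c then if c then M
if c then if c then x := n

[S [U if c then [S [U if c then [S [M x := n]]]]]]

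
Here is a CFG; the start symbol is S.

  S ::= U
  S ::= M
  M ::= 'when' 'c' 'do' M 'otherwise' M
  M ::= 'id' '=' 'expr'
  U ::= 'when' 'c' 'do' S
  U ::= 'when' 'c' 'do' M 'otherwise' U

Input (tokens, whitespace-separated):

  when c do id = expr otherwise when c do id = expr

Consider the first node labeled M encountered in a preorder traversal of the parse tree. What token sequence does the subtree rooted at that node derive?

[S [U when c do [M id = expr] otherwise [U when c do [S [M id = expr]]]]]

id = expr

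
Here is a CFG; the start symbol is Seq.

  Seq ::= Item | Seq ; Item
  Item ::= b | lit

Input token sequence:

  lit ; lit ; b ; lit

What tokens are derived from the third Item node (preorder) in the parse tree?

b

[Seq [Seq [Seq [Seq [Item lit]] ; [Item lit]] ; [Item b]] ; [Item lit]]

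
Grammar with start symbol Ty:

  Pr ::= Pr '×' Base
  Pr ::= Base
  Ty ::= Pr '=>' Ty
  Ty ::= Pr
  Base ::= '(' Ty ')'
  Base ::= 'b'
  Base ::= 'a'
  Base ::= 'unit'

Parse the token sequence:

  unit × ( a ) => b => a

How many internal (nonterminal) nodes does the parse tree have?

14

[Ty [Pr [Pr [Base unit]] × [Base ( [Ty [Pr [Base a]]] )]] => [Ty [Pr [Base b]] => [Ty [Pr [Base a]]]]]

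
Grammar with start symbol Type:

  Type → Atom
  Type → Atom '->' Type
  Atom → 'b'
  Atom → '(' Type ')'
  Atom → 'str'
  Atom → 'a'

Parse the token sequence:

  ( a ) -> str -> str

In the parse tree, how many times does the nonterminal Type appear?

4

[Type [Atom ( [Type [Atom a]] )] -> [Type [Atom str] -> [Type [Atom str]]]]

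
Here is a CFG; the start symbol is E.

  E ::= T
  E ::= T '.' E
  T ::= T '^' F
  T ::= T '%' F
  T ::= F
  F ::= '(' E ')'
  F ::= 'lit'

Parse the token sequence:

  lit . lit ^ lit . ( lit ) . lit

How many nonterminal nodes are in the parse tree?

[E [T [F lit]] . [E [T [T [F lit]] ^ [F lit]] . [E [T [F ( [E [T [F lit]]] )]] . [E [T [F lit]]]]]]

17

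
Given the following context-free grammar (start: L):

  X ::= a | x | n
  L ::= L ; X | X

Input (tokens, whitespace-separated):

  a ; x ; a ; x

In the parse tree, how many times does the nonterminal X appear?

4

[L [L [L [L [X a]] ; [X x]] ; [X a]] ; [X x]]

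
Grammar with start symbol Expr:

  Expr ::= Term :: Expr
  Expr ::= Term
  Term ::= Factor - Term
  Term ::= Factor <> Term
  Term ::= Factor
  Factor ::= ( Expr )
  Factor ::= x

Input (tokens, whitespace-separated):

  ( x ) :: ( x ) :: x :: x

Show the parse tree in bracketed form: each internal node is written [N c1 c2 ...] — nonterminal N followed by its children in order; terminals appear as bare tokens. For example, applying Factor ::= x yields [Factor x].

Expr
Term :: Expr
Factor :: Expr
( Expr ) :: Expr
( Term ) :: Expr
( Factor ) :: Expr
( x ) :: Expr
( x ) :: Term :: Expr
( x ) :: Factor :: Expr
( x ) :: ( Expr ) :: Expr
( x ) :: ( Term ) :: Expr
( x ) :: ( Factor ) :: Expr
( x ) :: ( x ) :: Expr
( x ) :: ( x ) :: Term :: Expr
( x ) :: ( x ) :: Factor :: Expr
( x ) :: ( x ) :: x :: Expr
( x ) :: ( x ) :: x :: Term
( x ) :: ( x ) :: x :: Factor
( x ) :: ( x ) :: x :: x

[Expr [Term [Factor ( [Expr [Term [Factor x]]] )]] :: [Expr [Term [Factor ( [Expr [Term [Factor x]]] )]] :: [Expr [Term [Factor x]] :: [Expr [Term [Factor x]]]]]]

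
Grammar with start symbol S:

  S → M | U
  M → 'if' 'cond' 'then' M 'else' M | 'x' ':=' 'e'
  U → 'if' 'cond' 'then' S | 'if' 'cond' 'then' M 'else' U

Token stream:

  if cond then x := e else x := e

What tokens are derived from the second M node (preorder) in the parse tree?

[S [M if cond then [M x := e] else [M x := e]]]

x := e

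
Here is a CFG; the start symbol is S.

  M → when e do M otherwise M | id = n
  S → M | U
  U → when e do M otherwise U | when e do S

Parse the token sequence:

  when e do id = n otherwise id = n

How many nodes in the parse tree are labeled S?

1

[S [M when e do [M id = n] otherwise [M id = n]]]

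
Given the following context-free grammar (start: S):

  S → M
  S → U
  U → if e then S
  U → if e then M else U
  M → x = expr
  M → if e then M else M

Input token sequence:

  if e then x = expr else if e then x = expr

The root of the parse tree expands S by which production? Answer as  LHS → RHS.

S → U

[S [U if e then [M x = expr] else [U if e then [S [M x = expr]]]]]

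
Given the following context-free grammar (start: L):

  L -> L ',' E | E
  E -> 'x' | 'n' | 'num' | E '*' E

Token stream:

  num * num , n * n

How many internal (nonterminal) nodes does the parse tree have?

8

[L [L [E [E num] * [E num]]] , [E [E n] * [E n]]]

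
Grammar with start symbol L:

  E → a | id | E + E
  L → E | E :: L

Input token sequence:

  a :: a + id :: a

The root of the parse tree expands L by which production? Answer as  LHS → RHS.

L → E :: L

[L [E a] :: [L [E [E a] + [E id]] :: [L [E a]]]]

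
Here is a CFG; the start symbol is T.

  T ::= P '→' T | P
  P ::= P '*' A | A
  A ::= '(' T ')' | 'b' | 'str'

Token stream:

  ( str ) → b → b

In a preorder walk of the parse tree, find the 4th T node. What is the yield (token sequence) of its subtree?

b

[T [P [A ( [T [P [A str]]] )]] → [T [P [A b]] → [T [P [A b]]]]]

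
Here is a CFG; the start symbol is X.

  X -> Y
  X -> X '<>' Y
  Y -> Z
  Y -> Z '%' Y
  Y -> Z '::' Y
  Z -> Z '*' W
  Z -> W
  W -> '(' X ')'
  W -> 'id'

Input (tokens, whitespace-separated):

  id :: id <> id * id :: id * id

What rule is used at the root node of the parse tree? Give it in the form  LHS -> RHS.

[X [X [Y [Z [W id]] :: [Y [Z [W id]]]]] <> [Y [Z [Z [W id]] * [W id]] :: [Y [Z [Z [W id]] * [W id]]]]]

X -> X '<>' Y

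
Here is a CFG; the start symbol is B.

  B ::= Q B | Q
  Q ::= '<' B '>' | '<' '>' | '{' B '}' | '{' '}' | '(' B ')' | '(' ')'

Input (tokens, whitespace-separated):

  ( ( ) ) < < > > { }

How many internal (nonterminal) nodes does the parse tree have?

10

[B [Q ( [B [Q ( )]] )] [B [Q < [B [Q < >]] >] [B [Q { }]]]]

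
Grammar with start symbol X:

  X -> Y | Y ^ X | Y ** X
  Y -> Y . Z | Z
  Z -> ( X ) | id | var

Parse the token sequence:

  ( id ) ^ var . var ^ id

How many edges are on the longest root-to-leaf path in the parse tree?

[X [Y [Z ( [X [Y [Z id]]] )]] ^ [X [Y [Y [Z var]] . [Z var]] ^ [X [Y [Z id]]]]]

6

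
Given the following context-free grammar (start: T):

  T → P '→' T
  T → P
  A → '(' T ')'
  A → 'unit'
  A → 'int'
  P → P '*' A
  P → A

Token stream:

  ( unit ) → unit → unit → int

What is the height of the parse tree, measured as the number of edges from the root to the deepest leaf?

6

[T [P [A ( [T [P [A unit]]] )]] → [T [P [A unit]] → [T [P [A unit]] → [T [P [A int]]]]]]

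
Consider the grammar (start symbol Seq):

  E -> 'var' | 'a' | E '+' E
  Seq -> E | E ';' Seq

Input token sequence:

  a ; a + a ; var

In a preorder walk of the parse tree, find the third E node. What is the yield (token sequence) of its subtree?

a

[Seq [E a] ; [Seq [E [E a] + [E a]] ; [Seq [E var]]]]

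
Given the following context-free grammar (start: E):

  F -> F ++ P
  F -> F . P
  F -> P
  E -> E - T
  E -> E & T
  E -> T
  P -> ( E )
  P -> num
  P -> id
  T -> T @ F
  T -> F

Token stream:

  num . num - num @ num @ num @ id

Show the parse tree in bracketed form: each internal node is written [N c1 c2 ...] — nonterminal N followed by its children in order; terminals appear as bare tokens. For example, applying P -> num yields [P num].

[E [E [T [F [F [P num]] . [P num]]]] - [T [T [T [T [F [P num]]] @ [F [P num]]] @ [F [P num]]] @ [F [P id]]]]

E
E - T
T - T
F - T
F . P - T
P . P - T
num . P - T
num . num - T
num . num - T @ F
num . num - T @ F @ F
num . num - T @ F @ F @ F
num . num - F @ F @ F @ F
num . num - P @ F @ F @ F
num . num - num @ F @ F @ F
num . num - num @ P @ F @ F
num . num - num @ num @ F @ F
num . num - num @ num @ P @ F
num . num - num @ num @ num @ F
num . num - num @ num @ num @ P
num . num - num @ num @ num @ id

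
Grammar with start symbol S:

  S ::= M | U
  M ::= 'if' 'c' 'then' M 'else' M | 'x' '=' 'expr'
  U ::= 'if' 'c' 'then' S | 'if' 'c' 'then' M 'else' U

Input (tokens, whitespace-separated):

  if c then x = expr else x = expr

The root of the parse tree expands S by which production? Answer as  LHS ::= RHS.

[S [M if c then [M x = expr] else [M x = expr]]]

S ::= M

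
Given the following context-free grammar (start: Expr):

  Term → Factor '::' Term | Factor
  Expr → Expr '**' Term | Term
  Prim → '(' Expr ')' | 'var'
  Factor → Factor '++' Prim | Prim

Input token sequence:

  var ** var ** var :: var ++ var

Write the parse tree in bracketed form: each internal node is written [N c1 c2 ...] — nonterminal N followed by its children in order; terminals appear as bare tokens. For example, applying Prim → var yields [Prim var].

Expr
Expr ** Term
Expr ** Term ** Term
Term ** Term ** Term
Factor ** Term ** Term
Prim ** Term ** Term
var ** Term ** Term
var ** Factor ** Term
var ** Prim ** Term
var ** var ** Term
var ** var ** Factor :: Term
var ** var ** Prim :: Term
var ** var ** var :: Term
var ** var ** var :: Factor
var ** var ** var :: Factor ++ Prim
var ** var ** var :: Prim ++ Prim
var ** var ** var :: var ++ Prim
var ** var ** var :: var ++ var

[Expr [Expr [Expr [Term [Factor [Prim var]]]] ** [Term [Factor [Prim var]]]] ** [Term [Factor [Prim var]] :: [Term [Factor [Factor [Prim var]] ++ [Prim var]]]]]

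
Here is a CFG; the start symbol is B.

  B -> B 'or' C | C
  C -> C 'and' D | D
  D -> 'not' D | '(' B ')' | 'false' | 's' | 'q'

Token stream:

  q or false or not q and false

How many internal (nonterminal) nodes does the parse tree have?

[B [B [B [C [D q]]] or [C [D false]]] or [C [C [D not [D q]]] and [D false]]]

12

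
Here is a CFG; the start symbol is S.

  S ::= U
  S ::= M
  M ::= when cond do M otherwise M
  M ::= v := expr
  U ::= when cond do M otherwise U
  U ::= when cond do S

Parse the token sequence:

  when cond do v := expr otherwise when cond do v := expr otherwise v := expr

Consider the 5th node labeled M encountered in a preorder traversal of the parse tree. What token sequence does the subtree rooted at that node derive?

[S [M when cond do [M v := expr] otherwise [M when cond do [M v := expr] otherwise [M v := expr]]]]

v := expr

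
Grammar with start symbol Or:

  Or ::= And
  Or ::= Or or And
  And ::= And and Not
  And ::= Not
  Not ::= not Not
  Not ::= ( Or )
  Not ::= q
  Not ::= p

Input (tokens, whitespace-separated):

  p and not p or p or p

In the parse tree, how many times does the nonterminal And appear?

4

[Or [Or [Or [And [And [Not p]] and [Not not [Not p]]]] or [And [Not p]]] or [And [Not p]]]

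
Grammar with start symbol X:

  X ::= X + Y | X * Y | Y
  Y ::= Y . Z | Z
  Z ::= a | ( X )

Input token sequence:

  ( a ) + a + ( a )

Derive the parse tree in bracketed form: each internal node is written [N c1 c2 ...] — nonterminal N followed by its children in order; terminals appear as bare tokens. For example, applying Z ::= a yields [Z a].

[X [X [X [Y [Z ( [X [Y [Z a]]] )]]] + [Y [Z a]]] + [Y [Z ( [X [Y [Z a]]] )]]]

X
X + Y
X + Y + Y
Y + Y + Y
Z + Y + Y
( X ) + Y + Y
( Y ) + Y + Y
( Z ) + Y + Y
( a ) + Y + Y
( a ) + Z + Y
( a ) + a + Y
( a ) + a + Z
( a ) + a + ( X )
( a ) + a + ( Y )
( a ) + a + ( Z )
( a ) + a + ( a )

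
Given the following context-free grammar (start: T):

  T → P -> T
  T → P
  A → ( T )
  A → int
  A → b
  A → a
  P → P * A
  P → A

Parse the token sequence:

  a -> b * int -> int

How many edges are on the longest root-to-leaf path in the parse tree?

[T [P [A a]] -> [T [P [P [A b]] * [A int]] -> [T [P [A int]]]]]

5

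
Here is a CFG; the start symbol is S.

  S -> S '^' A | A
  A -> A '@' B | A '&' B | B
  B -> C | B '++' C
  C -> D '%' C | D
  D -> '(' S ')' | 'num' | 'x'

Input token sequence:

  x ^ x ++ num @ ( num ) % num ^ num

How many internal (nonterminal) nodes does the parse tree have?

[S [S [S [A [B [C [D x]]]]] ^ [A [A [B [B [C [D x]]] ++ [C [D num]]]] @ [B [C [D ( [S [A [B [C [D num]]]]] )] % [C [D num]]]]]] ^ [A [B [C [D num]]]]]

29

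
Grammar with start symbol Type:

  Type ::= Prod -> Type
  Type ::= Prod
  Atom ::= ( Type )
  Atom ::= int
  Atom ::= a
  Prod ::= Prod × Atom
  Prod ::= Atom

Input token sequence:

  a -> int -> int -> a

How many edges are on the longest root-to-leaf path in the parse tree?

[Type [Prod [Atom a]] -> [Type [Prod [Atom int]] -> [Type [Prod [Atom int]] -> [Type [Prod [Atom a]]]]]]

6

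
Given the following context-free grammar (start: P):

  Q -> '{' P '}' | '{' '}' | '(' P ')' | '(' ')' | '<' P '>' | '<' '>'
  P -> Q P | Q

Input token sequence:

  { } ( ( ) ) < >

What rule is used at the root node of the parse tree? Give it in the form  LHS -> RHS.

P -> Q P

[P [Q { }] [P [Q ( [P [Q ( )]] )] [P [Q < >]]]]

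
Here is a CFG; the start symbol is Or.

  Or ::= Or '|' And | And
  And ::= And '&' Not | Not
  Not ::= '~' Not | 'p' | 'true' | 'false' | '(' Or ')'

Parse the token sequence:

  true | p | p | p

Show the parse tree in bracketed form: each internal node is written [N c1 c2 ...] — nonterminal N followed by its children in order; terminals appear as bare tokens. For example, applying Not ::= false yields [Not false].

Or
Or | And
Or | And | And
Or | And | And | And
And | And | And | And
Not | And | And | And
true | And | And | And
true | Not | And | And
true | p | And | And
true | p | Not | And
true | p | p | And
true | p | p | Not
true | p | p | p

[Or [Or [Or [Or [And [Not true]]] | [And [Not p]]] | [And [Not p]]] | [And [Not p]]]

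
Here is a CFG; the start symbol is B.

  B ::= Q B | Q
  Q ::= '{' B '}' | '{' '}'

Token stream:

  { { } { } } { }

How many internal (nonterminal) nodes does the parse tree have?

8

[B [Q { [B [Q { }] [B [Q { }]]] }] [B [Q { }]]]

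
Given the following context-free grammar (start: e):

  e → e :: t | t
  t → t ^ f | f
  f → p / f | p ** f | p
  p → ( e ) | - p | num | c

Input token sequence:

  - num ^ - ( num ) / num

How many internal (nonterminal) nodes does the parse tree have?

15

[e [t [t [f [p - [p num]]]] ^ [f [p - [p ( [e [t [f [p num]]]] )]] / [f [p num]]]]]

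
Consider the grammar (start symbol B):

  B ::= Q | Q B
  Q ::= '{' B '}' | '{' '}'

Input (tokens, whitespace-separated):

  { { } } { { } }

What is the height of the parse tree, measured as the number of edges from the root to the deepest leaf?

5

[B [Q { [B [Q { }]] }] [B [Q { [B [Q { }]] }]]]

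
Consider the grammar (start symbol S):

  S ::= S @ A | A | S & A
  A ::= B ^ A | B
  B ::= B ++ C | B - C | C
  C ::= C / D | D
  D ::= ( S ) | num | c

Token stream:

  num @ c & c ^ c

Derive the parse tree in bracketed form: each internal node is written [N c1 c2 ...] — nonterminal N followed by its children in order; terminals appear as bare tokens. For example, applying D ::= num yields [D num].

S
S & A
S @ A & A
A @ A & A
B @ A & A
C @ A & A
D @ A & A
num @ A & A
num @ B & A
num @ C & A
num @ D & A
num @ c & A
num @ c & B ^ A
num @ c & C ^ A
num @ c & D ^ A
num @ c & c ^ A
num @ c & c ^ B
num @ c & c ^ C
num @ c & c ^ D
num @ c & c ^ c

[S [S [S [A [B [C [D num]]]]] @ [A [B [C [D c]]]]] & [A [B [C [D c]]] ^ [A [B [C [D c]]]]]]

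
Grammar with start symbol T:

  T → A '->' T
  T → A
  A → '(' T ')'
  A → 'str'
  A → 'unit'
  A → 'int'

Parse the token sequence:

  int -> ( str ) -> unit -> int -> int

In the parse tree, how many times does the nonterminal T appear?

6

[T [A int] -> [T [A ( [T [A str]] )] -> [T [A unit] -> [T [A int] -> [T [A int]]]]]]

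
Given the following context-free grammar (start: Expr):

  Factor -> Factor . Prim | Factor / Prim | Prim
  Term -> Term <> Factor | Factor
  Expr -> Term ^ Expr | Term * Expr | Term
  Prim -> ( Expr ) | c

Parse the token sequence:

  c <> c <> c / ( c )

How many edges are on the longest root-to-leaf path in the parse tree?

8

[Expr [Term [Term [Term [Factor [Prim c]]] <> [Factor [Prim c]]] <> [Factor [Factor [Prim c]] / [Prim ( [Expr [Term [Factor [Prim c]]]] )]]]]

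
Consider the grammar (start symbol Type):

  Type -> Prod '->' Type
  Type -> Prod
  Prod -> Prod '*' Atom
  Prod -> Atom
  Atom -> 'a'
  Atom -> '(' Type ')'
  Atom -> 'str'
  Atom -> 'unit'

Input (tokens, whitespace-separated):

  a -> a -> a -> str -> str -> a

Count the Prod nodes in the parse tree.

6

[Type [Prod [Atom a]] -> [Type [Prod [Atom a]] -> [Type [Prod [Atom a]] -> [Type [Prod [Atom str]] -> [Type [Prod [Atom str]] -> [Type [Prod [Atom a]]]]]]]]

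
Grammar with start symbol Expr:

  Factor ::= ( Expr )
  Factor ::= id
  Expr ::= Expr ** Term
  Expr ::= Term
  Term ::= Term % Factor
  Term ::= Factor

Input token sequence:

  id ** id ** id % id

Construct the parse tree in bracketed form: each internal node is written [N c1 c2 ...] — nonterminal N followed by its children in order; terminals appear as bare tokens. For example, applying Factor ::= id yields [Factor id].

[Expr [Expr [Expr [Term [Factor id]]] ** [Term [Factor id]]] ** [Term [Term [Factor id]] % [Factor id]]]

Expr
Expr ** Term
Expr ** Term ** Term
Term ** Term ** Term
Factor ** Term ** Term
id ** Term ** Term
id ** Factor ** Term
id ** id ** Term
id ** id ** Term % Factor
id ** id ** Factor % Factor
id ** id ** id % Factor
id ** id ** id % id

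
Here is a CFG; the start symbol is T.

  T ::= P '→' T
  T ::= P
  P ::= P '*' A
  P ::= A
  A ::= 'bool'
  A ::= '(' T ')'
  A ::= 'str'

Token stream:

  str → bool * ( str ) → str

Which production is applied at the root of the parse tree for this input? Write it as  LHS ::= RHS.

[T [P [A str]] → [T [P [P [A bool]] * [A ( [T [P [A str]]] )]] → [T [P [A str]]]]]

T ::= P '→' T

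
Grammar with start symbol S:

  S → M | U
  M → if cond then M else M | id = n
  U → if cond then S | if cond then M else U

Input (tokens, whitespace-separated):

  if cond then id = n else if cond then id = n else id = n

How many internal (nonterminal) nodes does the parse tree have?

6

[S [M if cond then [M id = n] else [M if cond then [M id = n] else [M id = n]]]]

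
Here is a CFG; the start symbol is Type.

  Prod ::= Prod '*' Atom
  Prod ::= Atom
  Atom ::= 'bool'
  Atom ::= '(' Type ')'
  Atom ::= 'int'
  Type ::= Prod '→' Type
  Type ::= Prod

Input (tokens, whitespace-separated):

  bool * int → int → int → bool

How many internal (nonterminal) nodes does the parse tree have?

14

[Type [Prod [Prod [Atom bool]] * [Atom int]] → [Type [Prod [Atom int]] → [Type [Prod [Atom int]] → [Type [Prod [Atom bool]]]]]]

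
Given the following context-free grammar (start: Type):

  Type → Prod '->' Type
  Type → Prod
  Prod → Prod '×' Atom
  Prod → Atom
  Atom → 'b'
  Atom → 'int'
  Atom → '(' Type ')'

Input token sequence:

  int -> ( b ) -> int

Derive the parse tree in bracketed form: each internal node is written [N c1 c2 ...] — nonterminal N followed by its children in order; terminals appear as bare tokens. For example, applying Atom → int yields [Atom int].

[Type [Prod [Atom int]] -> [Type [Prod [Atom ( [Type [Prod [Atom b]]] )]] -> [Type [Prod [Atom int]]]]]

Type
Prod -> Type
Atom -> Type
int -> Type
int -> Prod -> Type
int -> Atom -> Type
int -> ( Type ) -> Type
int -> ( Prod ) -> Type
int -> ( Atom ) -> Type
int -> ( b ) -> Type
int -> ( b ) -> Prod
int -> ( b ) -> Atom
int -> ( b ) -> int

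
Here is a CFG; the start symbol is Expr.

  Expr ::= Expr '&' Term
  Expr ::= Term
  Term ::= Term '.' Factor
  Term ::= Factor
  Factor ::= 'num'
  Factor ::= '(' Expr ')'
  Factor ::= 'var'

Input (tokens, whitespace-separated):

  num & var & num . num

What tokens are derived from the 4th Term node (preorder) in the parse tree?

num

[Expr [Expr [Expr [Term [Factor num]]] & [Term [Factor var]]] & [Term [Term [Factor num]] . [Factor num]]]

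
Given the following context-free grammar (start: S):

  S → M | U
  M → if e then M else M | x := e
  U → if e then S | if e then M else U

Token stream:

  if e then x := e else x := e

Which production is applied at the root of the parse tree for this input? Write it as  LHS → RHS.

S → M

[S [M if e then [M x := e] else [M x := e]]]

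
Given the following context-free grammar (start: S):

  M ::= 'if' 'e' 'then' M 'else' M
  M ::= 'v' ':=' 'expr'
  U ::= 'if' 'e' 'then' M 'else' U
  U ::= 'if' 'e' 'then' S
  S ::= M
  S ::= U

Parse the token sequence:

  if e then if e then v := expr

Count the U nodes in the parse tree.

[S [U if e then [S [U if e then [S [M v := expr]]]]]]

2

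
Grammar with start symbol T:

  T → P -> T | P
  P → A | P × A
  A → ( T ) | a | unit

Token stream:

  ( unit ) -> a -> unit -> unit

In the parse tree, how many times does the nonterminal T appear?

5

[T [P [A ( [T [P [A unit]]] )]] -> [T [P [A a]] -> [T [P [A unit]] -> [T [P [A unit]]]]]]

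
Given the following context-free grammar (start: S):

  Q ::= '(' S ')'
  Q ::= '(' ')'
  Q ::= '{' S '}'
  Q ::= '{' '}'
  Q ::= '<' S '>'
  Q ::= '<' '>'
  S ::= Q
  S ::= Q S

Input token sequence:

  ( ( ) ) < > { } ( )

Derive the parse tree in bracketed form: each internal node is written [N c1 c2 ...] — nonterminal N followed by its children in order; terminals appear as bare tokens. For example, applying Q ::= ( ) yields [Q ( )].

S
Q S
( S ) S
( Q ) S
( ( ) ) S
( ( ) ) Q S
( ( ) ) < > S
( ( ) ) < > Q S
( ( ) ) < > { } S
( ( ) ) < > { } Q
( ( ) ) < > { } ( )

[S [Q ( [S [Q ( )]] )] [S [Q < >] [S [Q { }] [S [Q ( )]]]]]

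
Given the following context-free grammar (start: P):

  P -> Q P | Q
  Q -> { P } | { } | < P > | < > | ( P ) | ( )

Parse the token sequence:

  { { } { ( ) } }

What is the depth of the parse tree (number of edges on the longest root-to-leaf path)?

[P [Q { [P [Q { }] [P [Q { [P [Q ( )]] }]]] }]]

7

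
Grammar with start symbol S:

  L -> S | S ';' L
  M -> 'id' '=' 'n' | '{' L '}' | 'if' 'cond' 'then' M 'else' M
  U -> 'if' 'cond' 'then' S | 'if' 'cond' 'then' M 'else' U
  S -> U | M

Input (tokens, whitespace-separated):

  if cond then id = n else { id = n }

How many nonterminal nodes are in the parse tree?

7

[S [M if cond then [M id = n] else [M { [L [S [M id = n]]] }]]]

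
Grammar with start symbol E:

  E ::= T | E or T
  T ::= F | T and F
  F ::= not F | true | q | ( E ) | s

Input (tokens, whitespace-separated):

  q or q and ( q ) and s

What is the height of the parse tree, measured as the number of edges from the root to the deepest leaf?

[E [E [T [F q]]] or [T [T [T [F q]] and [F ( [E [T [F q]]] )]] and [F s]]]

7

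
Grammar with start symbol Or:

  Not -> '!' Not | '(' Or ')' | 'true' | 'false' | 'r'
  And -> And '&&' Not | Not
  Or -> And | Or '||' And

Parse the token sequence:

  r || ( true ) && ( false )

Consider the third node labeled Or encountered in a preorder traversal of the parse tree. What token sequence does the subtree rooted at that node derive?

[Or [Or [And [Not r]]] || [And [And [Not ( [Or [And [Not true]]] )]] && [Not ( [Or [And [Not false]]] )]]]

true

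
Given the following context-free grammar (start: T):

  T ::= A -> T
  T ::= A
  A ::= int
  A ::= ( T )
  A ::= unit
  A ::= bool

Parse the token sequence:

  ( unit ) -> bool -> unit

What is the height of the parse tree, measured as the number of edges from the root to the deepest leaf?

[T [A ( [T [A unit]] )] -> [T [A bool] -> [T [A unit]]]]

4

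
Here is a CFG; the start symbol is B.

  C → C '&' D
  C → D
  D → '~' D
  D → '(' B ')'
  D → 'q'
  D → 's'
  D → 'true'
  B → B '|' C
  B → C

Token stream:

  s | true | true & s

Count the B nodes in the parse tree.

3

[B [B [B [C [D s]]] | [C [D true]]] | [C [C [D true]] & [D s]]]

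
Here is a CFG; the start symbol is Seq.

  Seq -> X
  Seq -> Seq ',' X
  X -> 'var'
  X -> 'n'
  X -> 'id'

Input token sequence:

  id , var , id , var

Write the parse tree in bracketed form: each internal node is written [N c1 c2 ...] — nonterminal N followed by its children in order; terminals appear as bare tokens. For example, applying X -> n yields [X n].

[Seq [Seq [Seq [Seq [X id]] , [X var]] , [X id]] , [X var]]

Seq
Seq , X
Seq , X , X
Seq , X , X , X
X , X , X , X
id , X , X , X
id , var , X , X
id , var , id , X
id , var , id , var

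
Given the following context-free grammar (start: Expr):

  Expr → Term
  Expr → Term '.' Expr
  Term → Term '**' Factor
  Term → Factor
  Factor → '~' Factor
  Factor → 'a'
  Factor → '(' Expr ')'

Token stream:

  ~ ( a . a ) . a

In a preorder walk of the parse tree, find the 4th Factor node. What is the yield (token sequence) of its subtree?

a

[Expr [Term [Factor ~ [Factor ( [Expr [Term [Factor a]] . [Expr [Term [Factor a]]]] )]]] . [Expr [Term [Factor a]]]]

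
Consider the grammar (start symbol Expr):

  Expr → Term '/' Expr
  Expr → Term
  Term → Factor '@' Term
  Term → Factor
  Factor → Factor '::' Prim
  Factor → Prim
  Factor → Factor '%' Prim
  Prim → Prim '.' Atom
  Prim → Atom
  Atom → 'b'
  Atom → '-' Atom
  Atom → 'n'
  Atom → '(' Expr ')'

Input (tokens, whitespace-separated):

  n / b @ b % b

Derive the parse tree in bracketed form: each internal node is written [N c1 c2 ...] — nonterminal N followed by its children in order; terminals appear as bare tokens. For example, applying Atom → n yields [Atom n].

Expr
Term / Expr
Factor / Expr
Prim / Expr
Atom / Expr
n / Expr
n / Term
n / Factor @ Term
n / Prim @ Term
n / Atom @ Term
n / b @ Term
n / b @ Factor
n / b @ Factor % Prim
n / b @ Prim % Prim
n / b @ Atom % Prim
n / b @ b % Prim
n / b @ b % Atom
n / b @ b % b

[Expr [Term [Factor [Prim [Atom n]]]] / [Expr [Term [Factor [Prim [Atom b]]] @ [Term [Factor [Factor [Prim [Atom b]]] % [Prim [Atom b]]]]]]]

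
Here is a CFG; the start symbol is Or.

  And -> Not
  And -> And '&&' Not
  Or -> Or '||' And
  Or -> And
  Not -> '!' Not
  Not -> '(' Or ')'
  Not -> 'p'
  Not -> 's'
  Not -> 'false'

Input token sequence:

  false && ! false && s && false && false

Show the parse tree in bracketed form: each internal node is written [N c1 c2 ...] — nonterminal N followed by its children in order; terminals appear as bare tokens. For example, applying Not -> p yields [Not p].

[Or [And [And [And [And [And [Not false]] && [Not ! [Not false]]] && [Not s]] && [Not false]] && [Not false]]]

Or
And
And && Not
And && Not && Not
And && Not && Not && Not
And && Not && Not && Not && Not
Not && Not && Not && Not && Not
false && Not && Not && Not && Not
false && ! Not && Not && Not && Not
false && ! false && Not && Not && Not
false && ! false && s && Not && Not
false && ! false && s && false && Not
false && ! false && s && false && false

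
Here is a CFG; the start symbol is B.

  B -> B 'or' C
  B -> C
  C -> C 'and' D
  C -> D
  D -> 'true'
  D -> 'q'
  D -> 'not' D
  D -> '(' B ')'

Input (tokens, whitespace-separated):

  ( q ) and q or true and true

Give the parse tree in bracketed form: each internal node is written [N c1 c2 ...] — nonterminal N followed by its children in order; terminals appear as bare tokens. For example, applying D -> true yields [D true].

B
B or C
C or C
C and D or C
D and D or C
( B ) and D or C
( C ) and D or C
( D ) and D or C
( q ) and D or C
( q ) and q or C
( q ) and q or C and D
( q ) and q or D and D
( q ) and q or true and D
( q ) and q or true and true

[B [B [C [C [D ( [B [C [D q]]] )]] and [D q]]] or [C [C [D true]] and [D true]]]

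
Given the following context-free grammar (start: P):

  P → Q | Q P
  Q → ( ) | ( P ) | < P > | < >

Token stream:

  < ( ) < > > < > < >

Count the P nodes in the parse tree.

[P [Q < [P [Q ( )] [P [Q < >]]] >] [P [Q < >] [P [Q < >]]]]

5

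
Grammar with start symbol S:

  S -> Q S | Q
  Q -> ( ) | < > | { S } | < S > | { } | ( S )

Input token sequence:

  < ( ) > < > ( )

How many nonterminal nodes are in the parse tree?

[S [Q < [S [Q ( )]] >] [S [Q < >] [S [Q ( )]]]]

8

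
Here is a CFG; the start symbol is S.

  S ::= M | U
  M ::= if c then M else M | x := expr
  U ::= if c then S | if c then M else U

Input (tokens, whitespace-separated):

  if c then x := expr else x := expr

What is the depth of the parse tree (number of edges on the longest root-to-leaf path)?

3

[S [M if c then [M x := expr] else [M x := expr]]]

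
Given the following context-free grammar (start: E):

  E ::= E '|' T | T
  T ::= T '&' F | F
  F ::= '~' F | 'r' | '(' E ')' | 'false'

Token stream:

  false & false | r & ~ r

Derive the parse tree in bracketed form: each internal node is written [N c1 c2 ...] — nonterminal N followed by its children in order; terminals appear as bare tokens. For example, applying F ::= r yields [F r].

E
E | T
T | T
T & F | T
F & F | T
false & F | T
false & false | T
false & false | T & F
false & false | F & F
false & false | r & F
false & false | r & ~ F
false & false | r & ~ r

[E [E [T [T [F false]] & [F false]]] | [T [T [F r]] & [F ~ [F r]]]]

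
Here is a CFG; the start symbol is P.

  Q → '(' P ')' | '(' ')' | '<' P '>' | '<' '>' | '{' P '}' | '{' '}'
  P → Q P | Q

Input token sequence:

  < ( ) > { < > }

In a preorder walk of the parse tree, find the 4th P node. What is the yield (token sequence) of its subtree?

< >

[P [Q < [P [Q ( )]] >] [P [Q { [P [Q < >]] }]]]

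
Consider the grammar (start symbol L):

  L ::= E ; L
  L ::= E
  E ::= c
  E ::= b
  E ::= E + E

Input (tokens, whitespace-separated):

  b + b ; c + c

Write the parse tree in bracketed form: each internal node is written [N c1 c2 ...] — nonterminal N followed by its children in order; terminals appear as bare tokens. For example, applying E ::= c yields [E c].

[L [E [E b] + [E b]] ; [L [E [E c] + [E c]]]]

L
E ; L
E + E ; L
b + E ; L
b + b ; L
b + b ; E
b + b ; E + E
b + b ; c + E
b + b ; c + c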